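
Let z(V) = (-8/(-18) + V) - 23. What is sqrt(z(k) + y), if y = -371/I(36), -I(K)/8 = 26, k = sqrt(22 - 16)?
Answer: sqrt(-505505 + 24336*sqrt(6))/156 ≈ 4.2805*I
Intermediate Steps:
k = sqrt(6) ≈ 2.4495
I(K) = -208 (I(K) = -8*26 = -208)
z(V) = -203/9 + V (z(V) = (-8*(-1/18) + V) - 23 = (4/9 + V) - 23 = -203/9 + V)
y = 371/208 (y = -371/(-208) = -371*(-1/208) = 371/208 ≈ 1.7837)
sqrt(z(k) + y) = sqrt((-203/9 + sqrt(6)) + 371/208) = sqrt(-38885/1872 + sqrt(6))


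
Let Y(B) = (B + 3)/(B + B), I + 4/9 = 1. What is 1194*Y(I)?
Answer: 19104/5 ≈ 3820.8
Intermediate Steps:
I = 5/9 (I = -4/9 + 1 = 5/9 ≈ 0.55556)
Y(B) = (3 + B)/(2*B) (Y(B) = (3 + B)/((2*B)) = (3 + B)*(1/(2*B)) = (3 + B)/(2*B))
1194*Y(I) = 1194*((3 + 5/9)/(2*(5/9))) = 1194*((1/2)*(9/5)*(32/9)) = 1194*(16/5) = 19104/5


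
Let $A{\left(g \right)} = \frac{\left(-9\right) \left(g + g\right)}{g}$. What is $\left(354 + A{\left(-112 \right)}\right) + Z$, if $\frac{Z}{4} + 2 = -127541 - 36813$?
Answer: $-657088$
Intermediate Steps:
$Z = -657424$ ($Z = -8 + 4 \left(-127541 - 36813\right) = -8 + 4 \left(-164354\right) = -8 - 657416 = -657424$)
$A{\left(g \right)} = -18$ ($A{\left(g \right)} = \frac{\left(-9\right) 2 g}{g} = \frac{\left(-18\right) g}{g} = -18$)
$\left(354 + A{\left(-112 \right)}\right) + Z = \left(354 - 18\right) - 657424 = 336 - 657424 = -657088$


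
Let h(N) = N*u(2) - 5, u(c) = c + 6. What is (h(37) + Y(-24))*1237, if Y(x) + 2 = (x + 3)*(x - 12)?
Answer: 1292665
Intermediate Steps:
u(c) = 6 + c
Y(x) = -2 + (-12 + x)*(3 + x) (Y(x) = -2 + (x + 3)*(x - 12) = -2 + (3 + x)*(-12 + x) = -2 + (-12 + x)*(3 + x))
h(N) = -5 + 8*N (h(N) = N*(6 + 2) - 5 = N*8 - 5 = 8*N - 5 = -5 + 8*N)
(h(37) + Y(-24))*1237 = ((-5 + 8*37) + (-38 + (-24)² - 9*(-24)))*1237 = ((-5 + 296) + (-38 + 576 + 216))*1237 = (291 + 754)*1237 = 1045*1237 = 1292665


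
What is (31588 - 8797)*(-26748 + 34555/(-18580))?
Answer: -2265481898889/3716 ≈ -6.0966e+8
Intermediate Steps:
(31588 - 8797)*(-26748 + 34555/(-18580)) = 22791*(-26748 + 34555*(-1/18580)) = 22791*(-26748 - 6911/3716) = 22791*(-99402479/3716) = -2265481898889/3716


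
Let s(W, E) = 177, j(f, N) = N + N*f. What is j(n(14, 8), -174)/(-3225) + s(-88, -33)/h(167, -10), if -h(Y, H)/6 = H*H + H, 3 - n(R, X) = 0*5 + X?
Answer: -21037/38700 ≈ -0.54359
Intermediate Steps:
n(R, X) = 3 - X (n(R, X) = 3 - (0*5 + X) = 3 - (0 + X) = 3 - X)
h(Y, H) = -6*H - 6*H² (h(Y, H) = -6*(H*H + H) = -6*(H² + H) = -6*(H + H²) = -6*H - 6*H²)
j(n(14, 8), -174)/(-3225) + s(-88, -33)/h(167, -10) = -174*(1 + (3 - 1*8))/(-3225) + 177/((-6*(-10)*(1 - 10))) = -174*(1 + (3 - 8))*(-1/3225) + 177/((-6*(-10)*(-9))) = -174*(1 - 5)*(-1/3225) + 177/(-540) = -174*(-4)*(-1/3225) + 177*(-1/540) = 696*(-1/3225) - 59/180 = -232/1075 - 59/180 = -21037/38700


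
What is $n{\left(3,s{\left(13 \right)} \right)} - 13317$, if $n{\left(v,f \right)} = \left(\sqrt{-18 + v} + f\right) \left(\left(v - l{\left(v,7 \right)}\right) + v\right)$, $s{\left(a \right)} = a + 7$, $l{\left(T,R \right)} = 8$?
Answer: $-13357 - 2 i \sqrt{15} \approx -13357.0 - 7.746 i$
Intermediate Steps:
$s{\left(a \right)} = 7 + a$
$n{\left(v,f \right)} = \left(-8 + 2 v\right) \left(f + \sqrt{-18 + v}\right)$ ($n{\left(v,f \right)} = \left(\sqrt{-18 + v} + f\right) \left(\left(v - 8\right) + v\right) = \left(f + \sqrt{-18 + v}\right) \left(\left(v - 8\right) + v\right) = \left(f + \sqrt{-18 + v}\right) \left(\left(-8 + v\right) + v\right) = \left(f + \sqrt{-18 + v}\right) \left(-8 + 2 v\right) = \left(-8 + 2 v\right) \left(f + \sqrt{-18 + v}\right)$)
$n{\left(3,s{\left(13 \right)} \right)} - 13317 = \left(- 8 \left(7 + 13\right) - 8 \sqrt{-18 + 3} + 2 \left(7 + 13\right) 3 + 2 \cdot 3 \sqrt{-18 + 3}\right) - 13317 = \left(\left(-8\right) 20 - 8 \sqrt{-15} + 2 \cdot 20 \cdot 3 + 2 \cdot 3 \sqrt{-15}\right) - 13317 = \left(-160 - 8 i \sqrt{15} + 120 + 2 \cdot 3 i \sqrt{15}\right) - 13317 = \left(-160 - 8 i \sqrt{15} + 120 + 6 i \sqrt{15}\right) - 13317 = \left(-40 - 2 i \sqrt{15}\right) - 13317 = -13357 - 2 i \sqrt{15}$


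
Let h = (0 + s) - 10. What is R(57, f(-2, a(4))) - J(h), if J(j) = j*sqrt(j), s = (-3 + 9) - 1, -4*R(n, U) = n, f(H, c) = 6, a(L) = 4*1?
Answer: -57/4 + 5*I*sqrt(5) ≈ -14.25 + 11.18*I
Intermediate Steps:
a(L) = 4
R(n, U) = -n/4
s = 5 (s = 6 - 1 = 5)
h = -5 (h = (0 + 5) - 10 = 5 - 10 = -5)
J(j) = j**(3/2)
R(57, f(-2, a(4))) - J(h) = -1/4*57 - (-5)**(3/2) = -57/4 - (-5)*I*sqrt(5) = -57/4 + 5*I*sqrt(5)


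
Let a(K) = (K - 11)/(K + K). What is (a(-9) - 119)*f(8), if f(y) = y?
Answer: -8488/9 ≈ -943.11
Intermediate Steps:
a(K) = (-11 + K)/(2*K) (a(K) = (-11 + K)/((2*K)) = (-11 + K)*(1/(2*K)) = (-11 + K)/(2*K))
(a(-9) - 119)*f(8) = ((½)*(-11 - 9)/(-9) - 119)*8 = ((½)*(-⅑)*(-20) - 119)*8 = (10/9 - 119)*8 = -1061/9*8 = -8488/9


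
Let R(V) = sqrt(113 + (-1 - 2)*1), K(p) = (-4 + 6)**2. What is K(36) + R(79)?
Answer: 4 + sqrt(110) ≈ 14.488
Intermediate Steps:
K(p) = 4 (K(p) = 2**2 = 4)
R(V) = sqrt(110) (R(V) = sqrt(113 - 3*1) = sqrt(113 - 3) = sqrt(110))
K(36) + R(79) = 4 + sqrt(110)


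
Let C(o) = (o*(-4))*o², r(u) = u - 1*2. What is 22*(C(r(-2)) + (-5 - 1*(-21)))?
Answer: 5984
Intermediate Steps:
r(u) = -2 + u (r(u) = u - 2 = -2 + u)
C(o) = -4*o³ (C(o) = (-4*o)*o² = -4*o³)
22*(C(r(-2)) + (-5 - 1*(-21))) = 22*(-4*(-2 - 2)³ + (-5 - 1*(-21))) = 22*(-4*(-4)³ + (-5 + 21)) = 22*(-4*(-64) + 16) = 22*(256 + 16) = 22*272 = 5984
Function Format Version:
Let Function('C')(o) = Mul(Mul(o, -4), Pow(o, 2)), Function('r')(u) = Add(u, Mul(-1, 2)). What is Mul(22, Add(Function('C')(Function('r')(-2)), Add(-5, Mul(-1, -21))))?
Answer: 5984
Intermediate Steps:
Function('r')(u) = Add(-2, u) (Function('r')(u) = Add(u, -2) = Add(-2, u))
Function('C')(o) = Mul(-4, Pow(o, 3)) (Function('C')(o) = Mul(Mul(-4, o), Pow(o, 2)) = Mul(-4, Pow(o, 3)))
Mul(22, Add(Function('C')(Function('r')(-2)), Add(-5, Mul(-1, -21)))) = Mul(22, Add(Mul(-4, Pow(Add(-2, -2), 3)), Add(-5, Mul(-1, -21)))) = Mul(22, Add(Mul(-4, Pow(-4, 3)), Add(-5, 21))) = Mul(22, Add(Mul(-4, -64), 16)) = Mul(22, Add(256, 16)) = Mul(22, 272) = 5984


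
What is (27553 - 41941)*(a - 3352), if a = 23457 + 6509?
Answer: -382922232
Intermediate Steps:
a = 29966
(27553 - 41941)*(a - 3352) = (27553 - 41941)*(29966 - 3352) = -14388*26614 = -382922232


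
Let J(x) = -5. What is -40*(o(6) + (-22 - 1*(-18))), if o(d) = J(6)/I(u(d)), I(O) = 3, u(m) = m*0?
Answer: 680/3 ≈ 226.67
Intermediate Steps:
u(m) = 0
o(d) = -5/3
-40*(o(6) + (-22 - 1*(-18))) = -40*(-5/3 + (-22 - 1*(-18))) = -40*(-5/3 + (-22 + 18)) = -40*(-5/3 - 4) = -40*(-17/3) = 680/3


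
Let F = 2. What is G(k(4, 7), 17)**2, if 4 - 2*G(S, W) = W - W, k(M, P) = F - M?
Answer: 4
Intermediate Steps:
k(M, P) = 2 - M
G(S, W) = 2 (G(S, W) = 2 - (W - W)/2 = 2 - 1/2*0 = 2 + 0 = 2)
G(k(4, 7), 17)**2 = 2**2 = 4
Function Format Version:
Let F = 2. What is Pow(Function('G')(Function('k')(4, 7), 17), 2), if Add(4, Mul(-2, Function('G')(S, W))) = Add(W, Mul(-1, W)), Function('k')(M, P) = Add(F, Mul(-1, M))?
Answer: 4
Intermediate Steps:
Function('k')(M, P) = Add(2, Mul(-1, M))
Function('G')(S, W) = 2 (Function('G')(S, W) = Add(2, Mul(Rational(-1, 2), Add(W, Mul(-1, W)))) = Add(2, Mul(Rational(-1, 2), 0)) = Add(2, 0) = 2)
Pow(Function('G')(Function('k')(4, 7), 17), 2) = Pow(2, 2) = 4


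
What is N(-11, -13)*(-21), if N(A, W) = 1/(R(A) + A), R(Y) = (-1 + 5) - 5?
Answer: 7/4 ≈ 1.7500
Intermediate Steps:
R(Y) = -1 (R(Y) = 4 - 5 = -1)
N(A, W) = 1/(-1 + A)
N(-11, -13)*(-21) = -21/(-1 - 11) = -21/(-12) = -1/12*(-21) = 7/4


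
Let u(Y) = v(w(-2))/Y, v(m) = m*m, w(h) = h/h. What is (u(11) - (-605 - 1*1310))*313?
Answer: 6593658/11 ≈ 5.9942e+5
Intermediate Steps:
w(h) = 1
v(m) = m²
u(Y) = 1/Y (u(Y) = 1²/Y = 1/Y)
(u(11) - (-605 - 1*1310))*313 = (1/11 - (-605 - 1*1310))*313 = (1/11 - (-605 - 1310))*313 = (1/11 - 1*(-1915))*313 = (1/11 + 1915)*313 = (21066/11)*313 = 6593658/11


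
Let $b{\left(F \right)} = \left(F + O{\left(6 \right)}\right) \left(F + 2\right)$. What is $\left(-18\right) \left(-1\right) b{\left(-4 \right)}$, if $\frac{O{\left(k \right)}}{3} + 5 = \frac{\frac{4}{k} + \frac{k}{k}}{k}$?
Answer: $654$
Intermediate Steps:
$O{\left(k \right)} = -15 + \frac{3 \left(1 + \frac{4}{k}\right)}{k}$ ($O{\left(k \right)} = -15 + 3 \frac{\frac{4}{k} + \frac{k}{k}}{k} = -15 + 3 \frac{\frac{4}{k} + 1}{k} = -15 + 3 \frac{1 + \frac{4}{k}}{k} = -15 + \frac{3 \left(1 + \frac{4}{k}\right)}{k}$)
$b{\left(F \right)} = \left(2 + F\right) \left(- \frac{85}{6} + F\right)$ ($b{\left(F \right)} = \left(F + \left(-15 + \frac{3}{6} + \frac{12}{36}\right)\right) \left(F + 2\right) = \left(F + \left(-15 + 3 \cdot \frac{1}{6} + 12 \cdot \frac{1}{36}\right)\right) \left(2 + F\right) = \left(F + \left(-15 + \frac{1}{2} + \frac{1}{3}\right)\right) \left(2 + F\right) = \left(F - \frac{85}{6}\right) \left(2 + F\right) = \left(- \frac{85}{6} + F\right) \left(2 + F\right) = \left(2 + F\right) \left(- \frac{85}{6} + F\right)$)
$\left(-18\right) \left(-1\right) b{\left(-4 \right)} = \left(-18\right) \left(-1\right) \left(- \frac{85}{3} + \left(-4\right)^{2} - - \frac{146}{3}\right) = 18 \left(- \frac{85}{3} + 16 + \frac{146}{3}\right) = 18 \cdot \frac{109}{3} = 654$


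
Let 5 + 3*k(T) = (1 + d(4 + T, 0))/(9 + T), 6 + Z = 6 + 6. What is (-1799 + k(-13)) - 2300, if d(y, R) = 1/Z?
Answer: -295255/72 ≈ -4100.8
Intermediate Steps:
Z = 6 (Z = -6 + (6 + 6) = -6 + 12 = 6)
d(y, R) = 1/6
k(T) = -5/3 + 7/(18*(9 + T)) (k(T) = -5/3 + ((1 + 1/6)/(9 + T))/3 = -5/3 + (7/(6*(9 + T)))/3 = -5/3 + 7/(18*(9 + T)))
(-1799 + k(-13)) - 2300 = (-1799 + (-263 - 30*(-13))/(18*(9 - 13))) - 2300 = (-1799 + (1/18)*(-263 + 390)/(-4)) - 2300 = (-1799 + (1/18)*(-1/4)*127) - 2300 = (-1799 - 127/72) - 2300 = -129655/72 - 2300 = -295255/72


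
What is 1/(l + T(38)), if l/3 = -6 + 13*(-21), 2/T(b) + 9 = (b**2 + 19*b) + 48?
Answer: -2205/1845583 ≈ -0.0011947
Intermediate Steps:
T(b) = 2/(39 + b**2 + 19*b) (T(b) = 2/(-9 + ((b**2 + 19*b) + 48)) = 2/(-9 + (48 + b**2 + 19*b)) = 2/(39 + b**2 + 19*b))
l = -837 (l = 3*(-6 + 13*(-21)) = 3*(-6 - 273) = 3*(-279) = -837)
1/(l + T(38)) = 1/(-837 + 2/(39 + 38**2 + 19*38)) = 1/(-837 + 2/(39 + 1444 + 722)) = 1/(-837 + 2/2205) = 1/(-1845583/2205) = -2205/1845583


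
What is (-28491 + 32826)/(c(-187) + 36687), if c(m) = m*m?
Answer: 4335/71656 ≈ 0.060497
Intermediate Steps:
c(m) = m²
(-28491 + 32826)/(c(-187) + 36687) = (-28491 + 32826)/((-187)² + 36687) = 4335/(34969 + 36687) = 4335/71656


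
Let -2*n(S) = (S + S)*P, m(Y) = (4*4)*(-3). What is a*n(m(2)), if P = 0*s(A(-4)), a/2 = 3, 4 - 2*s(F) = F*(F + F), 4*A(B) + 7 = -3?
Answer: 0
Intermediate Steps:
A(B) = -5/2 (A(B) = -7/4 + (¼)*(-3) = -7/4 - ¾ = -5/2)
s(F) = 2 - F² (s(F) = 2 - F*(F + F)/2 = 2 - F*2*F/2 = 2 - F²)
m(Y) = -48 (m(Y) = 16*(-3) = -48)
a = 6 (a = 2*3 = 6)
P = 0 (P = 0*(2 - (-5/2)²) = 0*(2 - 1*25/4) = 0*(2 - 25/4) = 0*(-17/4) = 0)
n(S) = 0 (n(S) = -(S + S)*0/2 = -2*S*0/2 = -½*0 = 0)
a*n(m(2)) = 6*0 = 0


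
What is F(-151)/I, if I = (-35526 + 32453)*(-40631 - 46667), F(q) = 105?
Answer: 15/38323822 ≈ 3.9140e-7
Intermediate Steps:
I = 268266754 (I = -3073*(-87298) = 268266754)
F(-151)/I = 105/268266754 = 105*(1/268266754) = 15/38323822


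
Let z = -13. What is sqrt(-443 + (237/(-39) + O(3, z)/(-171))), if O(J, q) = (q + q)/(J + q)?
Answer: I*sqrt(6164698865)/3705 ≈ 21.192*I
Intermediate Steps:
O(J, q) = 2*q/(J + q) (O(J, q) = (2*q)/(J + q) = 2*q/(J + q))
sqrt(-443 + (237/(-39) + O(3, z)/(-171))) = sqrt(-443 + (237/(-39) + (2*(-13)/(3 - 13))/(-171))) = sqrt(-443 + (237*(-1/39) + (2*(-13)/(-10))*(-1/171))) = sqrt(-443 + (-79/13 + (2*(-13)*(-1/10))*(-1/171))) = sqrt(-443 + (-79/13 + (13/5)*(-1/171))) = sqrt(-443 + (-79/13 - 13/855)) = sqrt(-443 - 67714/11115) = sqrt(-4991659/11115) = I*sqrt(6164698865)/3705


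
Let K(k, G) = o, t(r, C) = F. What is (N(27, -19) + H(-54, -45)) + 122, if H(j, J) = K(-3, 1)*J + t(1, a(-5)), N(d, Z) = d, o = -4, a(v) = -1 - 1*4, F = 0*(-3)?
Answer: 329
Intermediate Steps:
F = 0
a(v) = -5 (a(v) = -1 - 4 = -5)
t(r, C) = 0
K(k, G) = -4
H(j, J) = -4*J (H(j, J) = -4*J + 0 = -4*J)
(N(27, -19) + H(-54, -45)) + 122 = (27 - 4*(-45)) + 122 = (27 + 180) + 122 = 207 + 122 = 329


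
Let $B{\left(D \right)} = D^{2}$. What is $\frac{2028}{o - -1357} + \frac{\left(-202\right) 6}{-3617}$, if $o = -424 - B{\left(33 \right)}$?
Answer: $- \frac{45809}{3617} \approx -12.665$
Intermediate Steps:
$o = -1513$ ($o = -424 - 33^{2} = -424 - 1089 = -1513$)
$\frac{2028}{o - -1357} + \frac{\left(-202\right) 6}{-3617} = \frac{2028}{-1513 - -1357} + \frac{\left(-202\right) 6}{-3617} = \frac{2028}{-1513 + 1357} - - \frac{1212}{3617} = \frac{2028}{-156} + \frac{1212}{3617} = 2028 \left(- \frac{1}{156}\right) + \frac{1212}{3617} = -13 + \frac{1212}{3617} = - \frac{45809}{3617}$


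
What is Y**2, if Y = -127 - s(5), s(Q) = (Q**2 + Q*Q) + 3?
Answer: 32400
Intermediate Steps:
s(Q) = 3 + 2*Q**2 (s(Q) = (Q**2 + Q**2) + 3 = 2*Q**2 + 3 = 3 + 2*Q**2)
Y = -180 (Y = -127 - (3 + 2*5**2) = -127 - (3 + 2*25) = -127 - (3 + 50) = -127 - 1*53 = -127 - 53 = -180)
Y**2 = (-180)**2 = 32400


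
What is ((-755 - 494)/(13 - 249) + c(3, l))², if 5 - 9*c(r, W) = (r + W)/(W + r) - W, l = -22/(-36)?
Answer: 12312787369/365421456 ≈ 33.695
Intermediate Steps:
l = 11/18 (l = -22*(-1/36) = 11/18 ≈ 0.61111)
c(r, W) = 4/9 + W/9 (c(r, W) = 5/9 - ((r + W)/(W + r) - W)/9 = 5/9 - ((W + r)/(W + r) - W)/9 = 5/9 - (1 - W)/9 = 5/9 + (-⅑ + W/9) = 4/9 + W/9)
((-755 - 494)/(13 - 249) + c(3, l))² = ((-755 - 494)/(13 - 249) + (4/9 + (⅑)*(11/18)))² = (-1249/(-236) + (4/9 + 11/162))² = (-1249*(-1/236) + 83/162)² = (1249/236 + 83/162)² = (110963/19116)² = 12312787369/365421456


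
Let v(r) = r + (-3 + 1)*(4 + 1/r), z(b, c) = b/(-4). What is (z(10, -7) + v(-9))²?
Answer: 120409/324 ≈ 371.63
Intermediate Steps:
z(b, c) = -b/4 (z(b, c) = b*(-¼) = -b/4)
v(r) = -8 + r - 2/r (v(r) = r - 2*(4 + 1/r) = r + (-8 - 2/r) = -8 + r - 2/r)
(z(10, -7) + v(-9))² = (-¼*10 + (-8 - 9 - 2/(-9)))² = (-5/2 + (-8 - 9 - 2*(-⅑)))² = (-5/2 + (-8 - 9 + 2/9))² = (-5/2 - 151/9)² = (-347/18)² = 120409/324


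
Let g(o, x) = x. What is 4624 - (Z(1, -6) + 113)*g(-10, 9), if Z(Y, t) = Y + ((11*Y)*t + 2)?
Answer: 4174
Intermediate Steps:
Z(Y, t) = 2 + Y + 11*Y*t (Z(Y, t) = Y + (11*Y*t + 2) = Y + (2 + 11*Y*t) = 2 + Y + 11*Y*t)
4624 - (Z(1, -6) + 113)*g(-10, 9) = 4624 - ((2 + 1 + 11*1*(-6)) + 113)*9 = 4624 - ((2 + 1 - 66) + 113)*9 = 4624 - (-63 + 113)*9 = 4624 - 50*9 = 4624 - 1*450 = 4624 - 450 = 4174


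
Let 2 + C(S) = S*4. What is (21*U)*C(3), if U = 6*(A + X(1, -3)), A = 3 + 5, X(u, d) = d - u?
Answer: 5040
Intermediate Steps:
C(S) = -2 + 4*S (C(S) = -2 + S*4 = -2 + 4*S)
A = 8
U = 24 (U = 6*(8 + (-3 - 1*1)) = 6*(8 + (-3 - 1)) = 6*(8 - 4) = 6*4 = 24)
(21*U)*C(3) = (21*24)*(-2 + 4*3) = 504*(-2 + 12) = 504*10 = 5040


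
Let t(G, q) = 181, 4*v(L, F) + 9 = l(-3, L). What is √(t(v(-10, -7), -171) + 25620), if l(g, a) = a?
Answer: √25801 ≈ 160.63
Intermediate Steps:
v(L, F) = -9/4 + L/4
√(t(v(-10, -7), -171) + 25620) = √(181 + 25620) = √25801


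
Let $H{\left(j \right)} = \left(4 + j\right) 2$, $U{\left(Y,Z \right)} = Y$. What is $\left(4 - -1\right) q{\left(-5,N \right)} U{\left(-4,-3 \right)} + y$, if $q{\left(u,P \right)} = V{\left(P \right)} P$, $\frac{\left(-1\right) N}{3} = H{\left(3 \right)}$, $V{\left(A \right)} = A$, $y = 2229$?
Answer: $-33051$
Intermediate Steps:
$H{\left(j \right)} = 8 + 2 j$
$N = -42$ ($N = - 3 \left(8 + 2 \cdot 3\right) = - 3 \left(8 + 6\right) = \left(-3\right) 14 = -42$)
$q{\left(u,P \right)} = P^{2}$ ($q{\left(u,P \right)} = P P = P^{2}$)
$\left(4 - -1\right) q{\left(-5,N \right)} U{\left(-4,-3 \right)} + y = \left(4 - -1\right) \left(-42\right)^{2} \left(-4\right) + 2229 = \left(4 + 1\right) 1764 \left(-4\right) + 2229 = 5 \cdot 1764 \left(-4\right) + 2229 = 8820 \left(-4\right) + 2229 = -35280 + 2229 = -33051$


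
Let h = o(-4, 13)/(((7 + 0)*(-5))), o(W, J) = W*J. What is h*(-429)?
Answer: -22308/35 ≈ -637.37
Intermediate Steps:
o(W, J) = J*W
h = 52/35 (h = (13*(-4))/(((7 + 0)*(-5))) = -52/(7*(-5)) = -52/(-35) = -52*(-1/35) = 52/35 ≈ 1.4857)
h*(-429) = (52/35)*(-429) = -22308/35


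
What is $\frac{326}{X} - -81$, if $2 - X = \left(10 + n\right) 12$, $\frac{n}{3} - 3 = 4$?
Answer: $\frac{14822}{185} \approx 80.119$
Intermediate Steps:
$n = 21$ ($n = 9 + 3 \cdot 4 = 9 + 12 = 21$)
$X = -370$ ($X = 2 - \left(10 + 21\right) 12 = 2 - 31 \cdot 12 = 2 - 372 = -370$)
$\frac{326}{X} - -81 = \frac{326}{-370} - -81 = 326 \left(- \frac{1}{370}\right) + 81 = - \frac{163}{185} + 81 = \frac{14822}{185}$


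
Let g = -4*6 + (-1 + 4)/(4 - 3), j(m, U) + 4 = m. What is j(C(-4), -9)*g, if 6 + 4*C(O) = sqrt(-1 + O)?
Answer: 231/2 - 21*I*sqrt(5)/4 ≈ 115.5 - 11.739*I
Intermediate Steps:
C(O) = -3/2 + sqrt(-1 + O)/4
j(m, U) = -4 + m
g = -21 (g = -24 + 3/1 = -24 + 3*1 = -24 + 3 = -21)
j(C(-4), -9)*g = (-4 + (-3/2 + sqrt(-1 - 4)/4))*(-21) = (-4 + (-3/2 + sqrt(-5)/4))*(-21) = (-4 + (-3/2 + (I*sqrt(5))/4))*(-21) = (-4 + (-3/2 + I*sqrt(5)/4))*(-21) = (-11/2 + I*sqrt(5)/4)*(-21) = 231/2 - 21*I*sqrt(5)/4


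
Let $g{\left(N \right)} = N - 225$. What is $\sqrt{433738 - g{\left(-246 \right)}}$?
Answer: $\sqrt{434209} \approx 658.95$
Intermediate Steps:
$g{\left(N \right)} = -225 + N$ ($g{\left(N \right)} = N - 225 = -225 + N$)
$\sqrt{433738 - g{\left(-246 \right)}} = \sqrt{433738 - \left(-225 - 246\right)} = \sqrt{433738 - -471} = \sqrt{433738 + 471} = \sqrt{434209}$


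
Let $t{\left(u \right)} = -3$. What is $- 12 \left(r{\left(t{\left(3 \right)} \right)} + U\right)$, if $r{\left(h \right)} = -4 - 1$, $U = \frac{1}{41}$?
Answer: $\frac{2448}{41} \approx 59.707$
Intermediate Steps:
$U = \frac{1}{41} \approx 0.02439$
$r{\left(h \right)} = -5$ ($r{\left(h \right)} = -4 - 1 = -5$)
$- 12 \left(r{\left(t{\left(3 \right)} \right)} + U\right) = - 12 \left(-5 + \frac{1}{41}\right) = \left(-12\right) \left(- \frac{204}{41}\right) = \frac{2448}{41}$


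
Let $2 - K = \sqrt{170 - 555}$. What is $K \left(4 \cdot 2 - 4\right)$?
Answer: $8 - 4 i \sqrt{385} \approx 8.0 - 78.486 i$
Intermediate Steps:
$K = 2 - i \sqrt{385}$ ($K = 2 - \sqrt{170 - 555} = 2 - \sqrt{-385} = 2 - i \sqrt{385} \approx 2.0 - 19.621 i$)
$K \left(4 \cdot 2 - 4\right) = \left(2 - i \sqrt{385}\right) \left(4 \cdot 2 - 4\right) = \left(2 - i \sqrt{385}\right) \left(8 - 4\right) = \left(2 - i \sqrt{385}\right) 4 = 8 - 4 i \sqrt{385}$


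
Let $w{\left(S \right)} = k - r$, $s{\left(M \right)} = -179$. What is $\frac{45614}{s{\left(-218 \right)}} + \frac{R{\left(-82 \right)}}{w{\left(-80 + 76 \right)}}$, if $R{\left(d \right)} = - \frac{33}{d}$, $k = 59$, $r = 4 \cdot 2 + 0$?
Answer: $- \frac{63583947}{249526} \approx -254.82$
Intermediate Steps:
$r = 8$ ($r = 8 + 0 = 8$)
$w{\left(S \right)} = 51$ ($w{\left(S \right)} = 59 - 8 = 51$)
$\frac{45614}{s{\left(-218 \right)}} + \frac{R{\left(-82 \right)}}{w{\left(-80 + 76 \right)}} = \frac{45614}{-179} + \frac{\left(-33\right) \frac{1}{-82}}{51} = 45614 \left(- \frac{1}{179}\right) + \left(-33\right) \left(- \frac{1}{82}\right) \frac{1}{51} = - \frac{45614}{179} + \frac{33}{82} \cdot \frac{1}{51} = - \frac{45614}{179} + \frac{11}{1394} = - \frac{63583947}{249526}$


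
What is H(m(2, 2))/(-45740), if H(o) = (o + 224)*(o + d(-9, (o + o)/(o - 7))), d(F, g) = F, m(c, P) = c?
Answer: 791/22870 ≈ 0.034587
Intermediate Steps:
H(o) = (-9 + o)*(224 + o) (H(o) = (o + 224)*(o - 9) = (224 + o)*(-9 + o) = (-9 + o)*(224 + o))
H(m(2, 2))/(-45740) = (-2016 + 2² + 215*2)/(-45740) = (-2016 + 4 + 430)*(-1/45740) = -1582*(-1/45740) = 791/22870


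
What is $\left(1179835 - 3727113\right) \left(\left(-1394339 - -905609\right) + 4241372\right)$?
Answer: $-9559022408476$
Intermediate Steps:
$\left(1179835 - 3727113\right) \left(\left(-1394339 - -905609\right) + 4241372\right) = - 2547278 \left(\left(-1394339 + 905609\right) + 4241372\right) = - 2547278 \left(-488730 + 4241372\right) = \left(-2547278\right) 3752642 = -9559022408476$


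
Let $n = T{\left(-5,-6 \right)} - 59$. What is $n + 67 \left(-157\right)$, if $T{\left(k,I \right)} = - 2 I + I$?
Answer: $-10572$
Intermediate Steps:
$T{\left(k,I \right)} = - I$
$n = -53$ ($n = \left(-1\right) \left(-6\right) - 59 = 6 - 59 = -53$)
$n + 67 \left(-157\right) = -53 + 67 \left(-157\right) = -53 - 10519 = -10572$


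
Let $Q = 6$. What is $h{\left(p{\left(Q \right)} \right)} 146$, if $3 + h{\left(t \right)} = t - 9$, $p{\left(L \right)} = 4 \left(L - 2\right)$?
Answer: $584$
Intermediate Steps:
$p{\left(L \right)} = -8 + 4 L$ ($p{\left(L \right)} = 4 \left(-2 + L\right) = -8 + 4 L$)
$h{\left(t \right)} = -12 + t$ ($h{\left(t \right)} = -3 + \left(t - 9\right) = -3 + \left(-9 + t\right) = -12 + t$)
$h{\left(p{\left(Q \right)} \right)} 146 = \left(-12 + \left(-8 + 4 \cdot 6\right)\right) 146 = \left(-12 + \left(-8 + 24\right)\right) 146 = \left(-12 + 16\right) 146 = 4 \cdot 146 = 584$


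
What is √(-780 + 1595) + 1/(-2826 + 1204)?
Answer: -1/1622 + √815 ≈ 28.548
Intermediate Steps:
√(-780 + 1595) + 1/(-2826 + 1204) = √815 + 1/(-1622) = √815 - 1/1622 = -1/1622 + √815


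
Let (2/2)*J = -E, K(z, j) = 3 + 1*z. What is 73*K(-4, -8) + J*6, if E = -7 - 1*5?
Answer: -1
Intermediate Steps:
E = -12 (E = -7 - 5 = -12)
K(z, j) = 3 + z
J = 12 (J = -1*(-12) = 12)
73*K(-4, -8) + J*6 = 73*(3 - 4) + 12*6 = 73*(-1) + 72 = -73 + 72 = -1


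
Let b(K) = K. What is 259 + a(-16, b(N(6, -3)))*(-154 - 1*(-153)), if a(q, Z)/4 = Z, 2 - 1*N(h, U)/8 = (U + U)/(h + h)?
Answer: 179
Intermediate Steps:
N(h, U) = 16 - 8*U/h (N(h, U) = 16 - 8*(U + U)/(h + h) = 16 - 8*2*U/(2*h) = 16 - 8*2*U*1/(2*h) = 16 - 8*U/h)
a(q, Z) = 4*Z
259 + a(-16, b(N(6, -3)))*(-154 - 1*(-153)) = 259 + (4*(16 - 8*(-3)/6))*(-154 - 1*(-153)) = 259 + (4*(16 - 8*(-3)*⅙))*(-154 + 153) = 259 + (4*(16 + 4))*(-1) = 259 + (4*20)*(-1) = 259 + 80*(-1) = 259 - 80 = 179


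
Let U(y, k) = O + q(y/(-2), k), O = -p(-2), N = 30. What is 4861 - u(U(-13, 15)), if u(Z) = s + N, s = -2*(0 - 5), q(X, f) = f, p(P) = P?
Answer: 4821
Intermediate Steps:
O = 2 (O = -1*(-2) = 2)
s = 10 (s = -2*(-5) = 10)
U(y, k) = 2 + k
u(Z) = 40 (u(Z) = 10 + 30 = 40)
4861 - u(U(-13, 15)) = 4861 - 1*40 = 4861 - 40 = 4821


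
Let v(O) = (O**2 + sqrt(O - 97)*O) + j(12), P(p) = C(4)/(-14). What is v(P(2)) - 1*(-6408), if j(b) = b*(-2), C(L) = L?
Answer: 312820/49 - 2*I*sqrt(4767)/49 ≈ 6384.1 - 2.8181*I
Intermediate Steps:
j(b) = -2*b
P(p) = -2/7 (P(p) = 4/(-14) = 4*(-1/14) = -2/7)
v(O) = -24 + O**2 + O*sqrt(-97 + O) (v(O) = (O**2 + sqrt(O - 97)*O) - 2*12 = (O**2 + sqrt(-97 + O)*O) - 24 = (O**2 + O*sqrt(-97 + O)) - 24 = -24 + O**2 + O*sqrt(-97 + O))
v(P(2)) - 1*(-6408) = (-24 + (-2/7)**2 - 2*sqrt(-97 - 2/7)/7) - 1*(-6408) = (-24 + 4/49 - 2*I*sqrt(4767)/49) + 6408 = (-1172/49 - 2*I*sqrt(4767)/49) + 6408 = 312820/49 - 2*I*sqrt(4767)/49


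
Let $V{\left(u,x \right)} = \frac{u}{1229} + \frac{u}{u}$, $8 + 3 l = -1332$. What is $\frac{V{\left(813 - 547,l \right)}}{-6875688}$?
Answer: $- \frac{1495}{8450220552} \approx -1.7692 \cdot 10^{-7}$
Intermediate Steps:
$l = - \frac{1340}{3}$ ($l = - \frac{8}{3} + \frac{1}{3} \left(-1332\right) = - \frac{8}{3} - 444 = - \frac{1340}{3} \approx -446.67$)
$V{\left(u,x \right)} = 1 + \frac{u}{1229}$ ($V{\left(u,x \right)} = u \frac{1}{1229} + 1 = \frac{u}{1229} + 1 = 1 + \frac{u}{1229}$)
$\frac{V{\left(813 - 547,l \right)}}{-6875688} = \frac{1 + \frac{813 - 547}{1229}}{-6875688} = \left(1 + \frac{813 - 547}{1229}\right) \left(- \frac{1}{6875688}\right) = \left(1 + \frac{1}{1229} \cdot 266\right) \left(- \frac{1}{6875688}\right) = \left(1 + \frac{266}{1229}\right) \left(- \frac{1}{6875688}\right) = \frac{1495}{1229} \left(- \frac{1}{6875688}\right) = - \frac{1495}{8450220552}$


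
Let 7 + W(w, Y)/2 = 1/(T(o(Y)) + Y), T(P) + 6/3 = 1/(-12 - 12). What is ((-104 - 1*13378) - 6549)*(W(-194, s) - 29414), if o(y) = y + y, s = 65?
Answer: 890691635460/1511 ≈ 5.8947e+8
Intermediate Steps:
o(y) = 2*y
T(P) = -49/24 (T(P) = -2 + 1/(-12 - 12) = -2 + 1/(-24) = -2 - 1/24 = -49/24)
W(w, Y) = -14 + 2/(-49/24 + Y)
((-104 - 1*13378) - 6549)*(W(-194, s) - 29414) = ((-104 - 1*13378) - 6549)*(2*(367 - 168*65)/(-49 + 24*65) - 29414) = ((-104 - 13378) - 6549)*(2*(367 - 10920)/(-49 + 1560) - 29414) = (-13482 - 6549)*(2*(-10553)/1511 - 29414) = -20031*(2*(1/1511)*(-10553) - 29414) = -20031*(-21106/1511 - 29414) = -20031*(-44465660/1511) = 890691635460/1511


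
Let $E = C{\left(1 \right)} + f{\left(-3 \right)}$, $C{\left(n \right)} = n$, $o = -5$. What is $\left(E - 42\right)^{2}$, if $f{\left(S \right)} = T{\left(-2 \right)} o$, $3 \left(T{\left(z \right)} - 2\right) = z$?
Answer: $\frac{20449}{9} \approx 2272.1$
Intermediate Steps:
$T{\left(z \right)} = 2 + \frac{z}{3}$
$f{\left(S \right)} = - \frac{20}{3}$ ($f{\left(S \right)} = \left(2 + \frac{1}{3} \left(-2\right)\right) \left(-5\right) = \left(2 - \frac{2}{3}\right) \left(-5\right) = \frac{4}{3} \left(-5\right) = - \frac{20}{3}$)
$E = - \frac{17}{3}$ ($E = 1 - \frac{20}{3} = - \frac{17}{3} \approx -5.6667$)
$\left(E - 42\right)^{2} = \left(- \frac{17}{3} - 42\right)^{2} = \left(- \frac{143}{3}\right)^{2} = \frac{20449}{9}$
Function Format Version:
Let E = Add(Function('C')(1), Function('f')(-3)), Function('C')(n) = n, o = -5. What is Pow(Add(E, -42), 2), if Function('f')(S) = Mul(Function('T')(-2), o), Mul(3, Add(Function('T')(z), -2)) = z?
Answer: Rational(20449, 9) ≈ 2272.1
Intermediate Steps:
Function('T')(z) = Add(2, Mul(Rational(1, 3), z))
Function('f')(S) = Rational(-20, 3) (Function('f')(S) = Mul(Add(2, Mul(Rational(1, 3), -2)), -5) = Mul(Add(2, Rational(-2, 3)), -5) = Mul(Rational(4, 3), -5) = Rational(-20, 3))
E = Rational(-17, 3) (E = Add(1, Rational(-20, 3)) = Rational(-17, 3) ≈ -5.6667)
Pow(Add(E, -42), 2) = Pow(Add(Rational(-17, 3), -42), 2) = Pow(Rational(-143, 3), 2) = Rational(20449, 9)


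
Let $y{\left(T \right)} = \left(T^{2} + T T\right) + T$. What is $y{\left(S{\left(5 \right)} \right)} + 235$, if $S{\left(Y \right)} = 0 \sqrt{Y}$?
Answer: $235$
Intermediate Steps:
$S{\left(Y \right)} = 0$
$y{\left(T \right)} = T + 2 T^{2}$ ($y{\left(T \right)} = \left(T^{2} + T^{2}\right) + T = 2 T^{2} + T = T + 2 T^{2}$)
$y{\left(S{\left(5 \right)} \right)} + 235 = 0 \left(1 + 2 \cdot 0\right) + 235 = 0 \left(1 + 0\right) + 235 = 0 \cdot 1 + 235 = 0 + 235 = 235$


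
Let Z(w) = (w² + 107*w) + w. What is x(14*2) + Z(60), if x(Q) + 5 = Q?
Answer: 10103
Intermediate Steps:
x(Q) = -5 + Q
Z(w) = w² + 108*w
x(14*2) + Z(60) = (-5 + 14*2) + 60*(108 + 60) = (-5 + 28) + 60*168 = 23 + 10080 = 10103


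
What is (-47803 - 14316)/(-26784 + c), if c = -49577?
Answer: 62119/76361 ≈ 0.81349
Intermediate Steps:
(-47803 - 14316)/(-26784 + c) = (-47803 - 14316)/(-26784 - 49577) = -62119/(-76361) = -62119*(-1/76361) = 62119/76361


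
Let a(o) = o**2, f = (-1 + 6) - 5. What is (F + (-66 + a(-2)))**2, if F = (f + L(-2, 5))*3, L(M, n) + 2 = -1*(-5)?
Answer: 2809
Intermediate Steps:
f = 0 (f = 5 - 5 = 0)
L(M, n) = 3 (L(M, n) = -2 - 1*(-5) = -2 + 5 = 3)
F = 9 (F = (0 + 3)*3 = 3*3 = 9)
(F + (-66 + a(-2)))**2 = (9 + (-66 + (-2)**2))**2 = (9 + (-66 + 4))**2 = (9 - 62)**2 = (-53)**2 = 2809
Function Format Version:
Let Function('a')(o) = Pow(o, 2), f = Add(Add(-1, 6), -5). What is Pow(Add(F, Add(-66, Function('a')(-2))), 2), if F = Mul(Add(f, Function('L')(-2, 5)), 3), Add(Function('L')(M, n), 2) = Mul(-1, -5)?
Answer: 2809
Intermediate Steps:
f = 0 (f = Add(5, -5) = 0)
Function('L')(M, n) = 3 (Function('L')(M, n) = Add(-2, Mul(-1, -5)) = Add(-2, 5) = 3)
F = 9 (F = Mul(Add(0, 3), 3) = Mul(3, 3) = 9)
Pow(Add(F, Add(-66, Function('a')(-2))), 2) = Pow(Add(9, Add(-66, Pow(-2, 2))), 2) = Pow(Add(9, Add(-66, 4)), 2) = Pow(Add(9, -62), 2) = Pow(-53, 2) = 2809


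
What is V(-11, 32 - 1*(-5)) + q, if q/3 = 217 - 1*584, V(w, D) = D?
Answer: -1064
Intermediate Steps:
q = -1101 (q = 3*(217 - 1*584) = 3*(217 - 584) = 3*(-367) = -1101)
V(-11, 32 - 1*(-5)) + q = (32 - 1*(-5)) - 1101 = (32 + 5) - 1101 = 37 - 1101 = -1064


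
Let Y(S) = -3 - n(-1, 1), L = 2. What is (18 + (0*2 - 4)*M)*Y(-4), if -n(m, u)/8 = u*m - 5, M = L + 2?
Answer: -102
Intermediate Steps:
M = 4 (M = 2 + 2 = 4)
n(m, u) = 40 - 8*m*u (n(m, u) = -8*(u*m - 5) = -8*(m*u - 5) = -8*(-5 + m*u) = 40 - 8*m*u)
Y(S) = -51 (Y(S) = -3 - (40 - 8*(-1)*1) = -3 - (40 + 8) = -3 - 1*48 = -3 - 48 = -51)
(18 + (0*2 - 4)*M)*Y(-4) = (18 + (0*2 - 4)*4)*(-51) = (18 + (0 - 4)*4)*(-51) = (18 - 4*4)*(-51) = (18 - 16)*(-51) = 2*(-51) = -102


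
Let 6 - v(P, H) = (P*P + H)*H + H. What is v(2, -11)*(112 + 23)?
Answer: -8100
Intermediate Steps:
v(P, H) = 6 - H - H*(H + P**2) (v(P, H) = 6 - ((P*P + H)*H + H) = 6 - ((P**2 + H)*H + H) = 6 - ((H + P**2)*H + H) = 6 - (H*(H + P**2) + H) = 6 - (H + H*(H + P**2)) = 6 + (-H - H*(H + P**2)) = 6 - H - H*(H + P**2))
v(2, -11)*(112 + 23) = (6 - 1*(-11) - 1*(-11)**2 - 1*(-11)*2**2)*(112 + 23) = (6 + 11 - 1*121 - 1*(-11)*4)*135 = (6 + 11 - 121 + 44)*135 = -60*135 = -8100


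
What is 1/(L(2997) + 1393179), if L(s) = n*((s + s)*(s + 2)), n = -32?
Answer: -1/573839013 ≈ -1.7426e-9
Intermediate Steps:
L(s) = -64*s*(2 + s) (L(s) = -32*(s + s)*(s + 2) = -32*2*s*(2 + s) = -64*s*(2 + s))
1/(L(2997) + 1393179) = 1/(-64*2997*(2 + 2997) + 1393179) = 1/(-64*2997*2999 + 1393179) = 1/(-575232192 + 1393179) = 1/(-573839013) = -1/573839013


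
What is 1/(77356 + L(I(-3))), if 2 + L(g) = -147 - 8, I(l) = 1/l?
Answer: 1/77199 ≈ 1.2954e-5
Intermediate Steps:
L(g) = -157 (L(g) = -2 + (-147 - 8) = -2 - 155 = -157)
1/(77356 + L(I(-3))) = 1/(77356 - 157) = 1/77199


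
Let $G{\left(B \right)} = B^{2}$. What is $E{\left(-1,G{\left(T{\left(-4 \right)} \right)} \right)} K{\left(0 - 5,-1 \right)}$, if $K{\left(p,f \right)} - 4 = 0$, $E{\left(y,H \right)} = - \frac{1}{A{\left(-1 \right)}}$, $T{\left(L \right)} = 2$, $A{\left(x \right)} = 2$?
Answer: $-2$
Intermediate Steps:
$E{\left(y,H \right)} = - \frac{1}{2}$
$K{\left(p,f \right)} = 4$ ($K{\left(p,f \right)} = 4 + 0 = 4$)
$E{\left(-1,G{\left(T{\left(-4 \right)} \right)} \right)} K{\left(0 - 5,-1 \right)} = \left(- \frac{1}{2}\right) 4 = -2$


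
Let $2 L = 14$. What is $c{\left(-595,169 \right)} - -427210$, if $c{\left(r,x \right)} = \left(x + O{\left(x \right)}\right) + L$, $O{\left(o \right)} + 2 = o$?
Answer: $427553$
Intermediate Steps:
$L = 7$ ($L = \frac{1}{2} \cdot 14 = 7$)
$O{\left(o \right)} = -2 + o$
$c{\left(r,x \right)} = 5 + 2 x$ ($c{\left(r,x \right)} = \left(x + \left(-2 + x\right)\right) + 7 = \left(-2 + 2 x\right) + 7 = 5 + 2 x$)
$c{\left(-595,169 \right)} - -427210 = \left(5 + 2 \cdot 169\right) - -427210 = \left(5 + 338\right) + 427210 = 343 + 427210 = 427553$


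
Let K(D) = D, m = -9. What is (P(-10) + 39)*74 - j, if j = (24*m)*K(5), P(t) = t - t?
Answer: 3966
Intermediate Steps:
P(t) = 0
j = -1080 (j = (24*(-9))*5 = -216*5 = -1080)
(P(-10) + 39)*74 - j = (0 + 39)*74 - 1*(-1080) = 39*74 + 1080 = 2886 + 1080 = 3966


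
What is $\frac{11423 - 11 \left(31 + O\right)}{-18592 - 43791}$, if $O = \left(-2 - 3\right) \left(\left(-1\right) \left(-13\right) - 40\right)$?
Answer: $- \frac{9597}{62383} \approx -0.15384$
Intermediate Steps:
$O = 135$ ($O = - 5 \left(13 - 40\right) = \left(-5\right) \left(-27\right) = 135$)
$\frac{11423 - 11 \left(31 + O\right)}{-18592 - 43791} = \frac{11423 - 11 \left(31 + 135\right)}{-18592 - 43791} = \frac{11423 - 1826}{-62383} = \left(11423 - 1826\right) \left(- \frac{1}{62383}\right) = 9597 \left(- \frac{1}{62383}\right) = - \frac{9597}{62383}$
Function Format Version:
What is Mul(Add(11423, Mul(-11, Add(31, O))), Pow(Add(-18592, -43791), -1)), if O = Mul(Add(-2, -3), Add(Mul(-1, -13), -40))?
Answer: Rational(-9597, 62383) ≈ -0.15384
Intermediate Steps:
O = 135 (O = Mul(-5, Add(13, -40)) = Mul(-5, -27) = 135)
Mul(Add(11423, Mul(-11, Add(31, O))), Pow(Add(-18592, -43791), -1)) = Mul(Add(11423, Mul(-11, Add(31, 135))), Pow(Add(-18592, -43791), -1)) = Mul(Add(11423, Mul(-11, 166)), Pow(-62383, -1)) = Mul(Add(11423, -1826), Rational(-1, 62383)) = Mul(9597, Rational(-1, 62383)) = Rational(-9597, 62383)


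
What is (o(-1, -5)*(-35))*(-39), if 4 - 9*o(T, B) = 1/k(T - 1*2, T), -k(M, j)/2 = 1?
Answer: 1365/2 ≈ 682.50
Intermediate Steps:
k(M, j) = -2 (k(M, j) = -2*1 = -2)
o(T, B) = ½ (o(T, B) = 4/9 - ⅑/(-2) = 4/9 - ⅑*(-½) = 4/9 + 1/18 = ½)
(o(-1, -5)*(-35))*(-39) = ((½)*(-35))*(-39) = -35/2*(-39) = 1365/2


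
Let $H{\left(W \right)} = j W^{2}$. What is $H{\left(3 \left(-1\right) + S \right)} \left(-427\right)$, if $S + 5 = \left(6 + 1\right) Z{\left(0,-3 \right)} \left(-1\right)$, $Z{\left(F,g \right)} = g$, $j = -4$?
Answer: $288652$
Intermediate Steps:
$S = 16$ ($S = -5 + \left(6 + 1\right) \left(-3\right) \left(-1\right) = -5 + 7 \left(-3\right) \left(-1\right) = -5 - -21 = -5 + 21 = 16$)
$H{\left(W \right)} = - 4 W^{2}$
$H{\left(3 \left(-1\right) + S \right)} \left(-427\right) = - 4 \left(3 \left(-1\right) + 16\right)^{2} \left(-427\right) = - 4 \left(-3 + 16\right)^{2} \left(-427\right) = - 4 \cdot 13^{2} \left(-427\right) = \left(-4\right) 169 \left(-427\right) = \left(-676\right) \left(-427\right) = 288652$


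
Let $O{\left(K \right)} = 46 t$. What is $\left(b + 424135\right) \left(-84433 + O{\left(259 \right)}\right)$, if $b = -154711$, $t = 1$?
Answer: $-22735883088$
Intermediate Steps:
$O{\left(K \right)} = 46$ ($O{\left(K \right)} = 46 \cdot 1 = 46$)
$\left(b + 424135\right) \left(-84433 + O{\left(259 \right)}\right) = \left(-154711 + 424135\right) \left(-84433 + 46\right) = 269424 \left(-84387\right) = -22735883088$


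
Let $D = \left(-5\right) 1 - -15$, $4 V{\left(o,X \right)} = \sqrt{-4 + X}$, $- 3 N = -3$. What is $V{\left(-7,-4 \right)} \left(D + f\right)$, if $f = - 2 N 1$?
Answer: $4 i \sqrt{2} \approx 5.6569 i$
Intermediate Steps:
$N = 1$ ($N = \left(- \frac{1}{3}\right) \left(-3\right) = 1$)
$V{\left(o,X \right)} = \frac{\sqrt{-4 + X}}{4}$
$D = 10$ ($D = -5 + 15 = 10$)
$f = -2$ ($f = \left(-2\right) 1 \cdot 1 = \left(-2\right) 1 = -2$)
$V{\left(-7,-4 \right)} \left(D + f\right) = \frac{\sqrt{-4 - 4}}{4} \left(10 - 2\right) = \frac{\sqrt{-8}}{4} \cdot 8 = \frac{2 i \sqrt{2}}{4} \cdot 8 = \frac{i \sqrt{2}}{2} \cdot 8 = 4 i \sqrt{2}$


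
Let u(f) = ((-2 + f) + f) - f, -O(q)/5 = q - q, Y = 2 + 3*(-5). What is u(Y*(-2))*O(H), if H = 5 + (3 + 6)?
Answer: 0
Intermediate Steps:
Y = -13 (Y = 2 - 15 = -13)
H = 14 (H = 5 + 9 = 14)
O(q) = 0 (O(q) = -5*(q - q) = -5*0 = 0)
u(f) = -2 + f (u(f) = (-2 + 2*f) - f = -2 + f)
u(Y*(-2))*O(H) = (-2 - 13*(-2))*0 = (-2 + 26)*0 = 24*0 = 0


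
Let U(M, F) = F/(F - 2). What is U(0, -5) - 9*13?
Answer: -814/7 ≈ -116.29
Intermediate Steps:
U(M, F) = F/(-2 + F)
U(0, -5) - 9*13 = -5/(-2 - 5) - 9*13 = -5/(-7) - 117 = -5*(-⅐) - 117 = 5/7 - 117 = -814/7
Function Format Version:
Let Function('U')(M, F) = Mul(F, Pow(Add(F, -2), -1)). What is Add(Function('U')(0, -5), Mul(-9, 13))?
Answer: Rational(-814, 7) ≈ -116.29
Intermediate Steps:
Function('U')(M, F) = Mul(F, Pow(Add(-2, F), -1))
Add(Function('U')(0, -5), Mul(-9, 13)) = Add(Mul(-5, Pow(Add(-2, -5), -1)), Mul(-9, 13)) = Add(Mul(-5, Pow(-7, -1)), -117) = Add(Mul(-5, Rational(-1, 7)), -117) = Add(Rational(5, 7), -117) = Rational(-814, 7)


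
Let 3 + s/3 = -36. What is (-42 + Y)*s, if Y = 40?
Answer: 234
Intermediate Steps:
s = -117 (s = -9 + 3*(-36) = -9 - 108 = -117)
(-42 + Y)*s = (-42 + 40)*(-117) = -2*(-117) = 234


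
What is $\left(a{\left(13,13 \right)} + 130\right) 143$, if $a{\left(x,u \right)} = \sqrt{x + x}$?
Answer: $18590 + 143 \sqrt{26} \approx 19319.0$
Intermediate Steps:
$a{\left(x,u \right)} = \sqrt{2} \sqrt{x}$ ($a{\left(x,u \right)} = \sqrt{2 x} = \sqrt{2} \sqrt{x}$)
$\left(a{\left(13,13 \right)} + 130\right) 143 = \left(\sqrt{2} \sqrt{13} + 130\right) 143 = \left(\sqrt{26} + 130\right) 143 = \left(130 + \sqrt{26}\right) 143 = 18590 + 143 \sqrt{26}$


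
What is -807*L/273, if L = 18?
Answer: -4842/91 ≈ -53.209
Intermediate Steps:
-807*L/273 = -807/(21*(13/18)) = -807/91/6 = -807*6/91 = -4842/91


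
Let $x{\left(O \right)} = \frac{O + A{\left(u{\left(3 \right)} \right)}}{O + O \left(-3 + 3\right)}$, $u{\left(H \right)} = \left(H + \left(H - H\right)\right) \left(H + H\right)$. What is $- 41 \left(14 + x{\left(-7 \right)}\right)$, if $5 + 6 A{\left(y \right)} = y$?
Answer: $- \frac{25297}{42} \approx -602.31$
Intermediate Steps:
$u{\left(H \right)} = 2 H^{2}$ ($u{\left(H \right)} = \left(H + 0\right) 2 H = H 2 H = 2 H^{2}$)
$A{\left(y \right)} = - \frac{5}{6} + \frac{y}{6}$
$x{\left(O \right)} = \frac{\frac{13}{6} + O}{O}$ ($x{\left(O \right)} = \frac{O - \left(\frac{5}{6} - \frac{2 \cdot 3^{2}}{6}\right)}{O + O \left(-3 + 3\right)} = \frac{O - \left(\frac{5}{6} - \frac{2 \cdot 9}{6}\right)}{O + O 0} = \frac{O + \left(- \frac{5}{6} + \frac{1}{6} \cdot 18\right)}{O + 0} = \frac{O + \left(- \frac{5}{6} + 3\right)}{O} = \frac{O + \frac{13}{6}}{O} = \frac{\frac{13}{6} + O}{O}$)
$- 41 \left(14 + x{\left(-7 \right)}\right) = - 41 \left(14 + \frac{\frac{13}{6} - 7}{-7}\right) = - 41 \left(14 - - \frac{29}{42}\right) = - 41 \left(14 + \frac{29}{42}\right) = \left(-41\right) \frac{617}{42} = - \frac{25297}{42}$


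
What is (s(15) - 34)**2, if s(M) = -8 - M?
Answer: 3249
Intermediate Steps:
(s(15) - 34)**2 = ((-8 - 1*15) - 34)**2 = ((-8 - 15) - 34)**2 = (-23 - 34)**2 = (-57)**2 = 3249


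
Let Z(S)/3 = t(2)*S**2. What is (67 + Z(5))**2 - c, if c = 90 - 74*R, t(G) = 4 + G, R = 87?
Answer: 273637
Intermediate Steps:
c = -6348 (c = 90 - 74*87 = 90 - 6438 = -6348)
Z(S) = 18*S**2 (Z(S) = 3*((4 + 2)*S**2) = 3*(6*S**2) = 18*S**2)
(67 + Z(5))**2 - c = (67 + 18*5**2)**2 - 1*(-6348) = (67 + 18*25)**2 + 6348 = (67 + 450)**2 + 6348 = 517**2 + 6348 = 267289 + 6348 = 273637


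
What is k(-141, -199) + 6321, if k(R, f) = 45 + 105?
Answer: 6471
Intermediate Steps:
k(R, f) = 150
k(-141, -199) + 6321 = 150 + 6321 = 6471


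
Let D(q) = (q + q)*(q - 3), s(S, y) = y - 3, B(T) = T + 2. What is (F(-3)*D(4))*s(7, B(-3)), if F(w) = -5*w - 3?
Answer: -384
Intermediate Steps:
B(T) = 2 + T
s(S, y) = -3 + y
D(q) = 2*q*(-3 + q) (D(q) = (2*q)*(-3 + q) = 2*q*(-3 + q))
F(w) = -3 - 5*w
(F(-3)*D(4))*s(7, B(-3)) = ((-3 - 5*(-3))*(2*4*(-3 + 4)))*(-3 + (2 - 3)) = ((-3 + 15)*(2*4*1))*(-3 - 1) = (12*8)*(-4) = 96*(-4) = -384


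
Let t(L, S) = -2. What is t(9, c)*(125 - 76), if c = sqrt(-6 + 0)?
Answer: -98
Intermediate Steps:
c = I*sqrt(6) (c = sqrt(-6) = I*sqrt(6) ≈ 2.4495*I)
t(9, c)*(125 - 76) = -2*(125 - 76) = -2*49 = -98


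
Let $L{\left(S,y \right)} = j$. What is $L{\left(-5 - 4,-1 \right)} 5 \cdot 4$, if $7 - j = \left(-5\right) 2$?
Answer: $340$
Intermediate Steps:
$j = 17$ ($j = 7 - \left(-5\right) 2 = 7 - -10 = 7 + 10 = 17$)
$L{\left(S,y \right)} = 17$
$L{\left(-5 - 4,-1 \right)} 5 \cdot 4 = 17 \cdot 5 \cdot 4 = 85 \cdot 4 = 340$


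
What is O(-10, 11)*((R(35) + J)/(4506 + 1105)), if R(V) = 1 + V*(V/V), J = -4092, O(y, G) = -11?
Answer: 44616/5611 ≈ 7.9515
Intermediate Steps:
R(V) = 1 + V (R(V) = 1 + V*1 = 1 + V)
O(-10, 11)*((R(35) + J)/(4506 + 1105)) = -11*((1 + 35) - 4092)/(4506 + 1105) = -11*(36 - 4092)/5611 = -(-44616)/5611 = -11*(-4056/5611) = 44616/5611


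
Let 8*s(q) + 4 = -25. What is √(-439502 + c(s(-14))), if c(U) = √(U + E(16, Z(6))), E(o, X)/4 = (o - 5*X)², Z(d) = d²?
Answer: √(-1758008 + 3*√191254)/2 ≈ 662.7*I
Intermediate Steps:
E(o, X) = 4*(o - 5*X)²
s(q) = -29/8 (s(q) = -½ + (⅛)*(-25) = -½ - 25/8 = -29/8)
c(U) = √(107584 + U) (c(U) = √(U + 4*(-1*16 + 5*6²)²) = √(U + 4*(-16 + 5*36)²) = √(U + 4*(-16 + 180)²) = √(U + 4*164²) = √(U + 4*26896) = √(U + 107584) = √(107584 + U))
√(-439502 + c(s(-14))) = √(-439502 + √(107584 - 29/8)) = √(-439502 + √(860643/8)) = √(-439502 + 3*√191254/4)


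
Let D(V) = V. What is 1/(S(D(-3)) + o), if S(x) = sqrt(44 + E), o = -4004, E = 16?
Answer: -1001/4007989 - sqrt(15)/8015978 ≈ -0.00025023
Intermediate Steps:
S(x) = 2*sqrt(15) (S(x) = sqrt(44 + 16) = sqrt(60) = 2*sqrt(15))
1/(S(D(-3)) + o) = 1/(2*sqrt(15) - 4004) = 1/(-4004 + 2*sqrt(15))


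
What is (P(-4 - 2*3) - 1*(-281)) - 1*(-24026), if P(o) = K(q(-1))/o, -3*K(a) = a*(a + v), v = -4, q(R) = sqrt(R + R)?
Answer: 364604/15 - 2*I*sqrt(2)/15 ≈ 24307.0 - 0.18856*I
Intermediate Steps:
q(R) = sqrt(2)*sqrt(R) (q(R) = sqrt(2*R) = sqrt(2)*sqrt(R))
K(a) = -a*(-4 + a)/3 (K(a) = -a*(a - 4)/3 = -a*(-4 + a)/3)
P(o) = I*sqrt(2)*(4 - I*sqrt(2))/(3*o) (P(o) = ((sqrt(2)*sqrt(-1))*(4 - sqrt(2)*sqrt(-1))/3)/o = ((sqrt(2)*I)*(4 - sqrt(2)*I)/3)/o = ((I*sqrt(2))*(4 - I*sqrt(2))/3)/o = (I*sqrt(2)*(4 - I*sqrt(2))/3)/o = I*sqrt(2)*(4 - I*sqrt(2))/(3*o))
(P(-4 - 2*3) - 1*(-281)) - 1*(-24026) = (2*(1 + 2*I*sqrt(2))/(3*(-4 - 2*3)) - 1*(-281)) - 1*(-24026) = (2*(1 + 2*I*sqrt(2))/(3*(-4 - 6)) + 281) + 24026 = ((2/3)*(1 + 2*I*sqrt(2))/(-10) + 281) + 24026 = ((2/3)*(-1/10)*(1 + 2*I*sqrt(2)) + 281) + 24026 = ((-1/15 - 2*I*sqrt(2)/15) + 281) + 24026 = (4214/15 - 2*I*sqrt(2)/15) + 24026 = 364604/15 - 2*I*sqrt(2)/15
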